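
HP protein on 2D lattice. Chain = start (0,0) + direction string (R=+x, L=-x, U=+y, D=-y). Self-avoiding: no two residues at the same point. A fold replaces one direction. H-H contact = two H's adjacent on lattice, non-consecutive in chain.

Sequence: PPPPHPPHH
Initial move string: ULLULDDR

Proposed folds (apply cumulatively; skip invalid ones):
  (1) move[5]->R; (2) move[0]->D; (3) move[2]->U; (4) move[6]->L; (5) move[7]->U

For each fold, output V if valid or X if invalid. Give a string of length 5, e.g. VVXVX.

Answer: XVXXX

Derivation:
Initial: ULLULDDR -> [(0, 0), (0, 1), (-1, 1), (-2, 1), (-2, 2), (-3, 2), (-3, 1), (-3, 0), (-2, 0)]
Fold 1: move[5]->R => ULLULRDR INVALID (collision), skipped
Fold 2: move[0]->D => DLLULDDR VALID
Fold 3: move[2]->U => DLUULDDR INVALID (collision), skipped
Fold 4: move[6]->L => DLLULDLR INVALID (collision), skipped
Fold 5: move[7]->U => DLLULDDU INVALID (collision), skipped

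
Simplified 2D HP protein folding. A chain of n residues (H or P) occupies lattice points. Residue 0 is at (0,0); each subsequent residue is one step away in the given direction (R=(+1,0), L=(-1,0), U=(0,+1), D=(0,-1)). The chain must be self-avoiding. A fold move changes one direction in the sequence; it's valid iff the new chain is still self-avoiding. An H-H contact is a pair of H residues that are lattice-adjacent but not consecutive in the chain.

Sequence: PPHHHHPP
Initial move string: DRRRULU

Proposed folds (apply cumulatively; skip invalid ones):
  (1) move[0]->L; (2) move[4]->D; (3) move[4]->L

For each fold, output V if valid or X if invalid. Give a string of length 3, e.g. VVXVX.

Initial: DRRRULU -> [(0, 0), (0, -1), (1, -1), (2, -1), (3, -1), (3, 0), (2, 0), (2, 1)]
Fold 1: move[0]->L => LRRRULU INVALID (collision), skipped
Fold 2: move[4]->D => DRRRDLU INVALID (collision), skipped
Fold 3: move[4]->L => DRRRLLU INVALID (collision), skipped

Answer: XXX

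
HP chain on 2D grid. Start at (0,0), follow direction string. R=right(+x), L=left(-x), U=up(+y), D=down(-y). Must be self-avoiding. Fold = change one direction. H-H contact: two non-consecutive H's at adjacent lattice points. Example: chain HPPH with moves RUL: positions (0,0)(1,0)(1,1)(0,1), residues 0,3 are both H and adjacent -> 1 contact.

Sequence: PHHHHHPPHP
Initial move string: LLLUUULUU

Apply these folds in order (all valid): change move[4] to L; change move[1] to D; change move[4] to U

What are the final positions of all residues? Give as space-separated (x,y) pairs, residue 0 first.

Answer: (0,0) (-1,0) (-1,-1) (-2,-1) (-2,0) (-2,1) (-2,2) (-3,2) (-3,3) (-3,4)

Derivation:
Initial moves: LLLUUULUU
Fold: move[4]->L => LLLULULUU (positions: [(0, 0), (-1, 0), (-2, 0), (-3, 0), (-3, 1), (-4, 1), (-4, 2), (-5, 2), (-5, 3), (-5, 4)])
Fold: move[1]->D => LDLULULUU (positions: [(0, 0), (-1, 0), (-1, -1), (-2, -1), (-2, 0), (-3, 0), (-3, 1), (-4, 1), (-4, 2), (-4, 3)])
Fold: move[4]->U => LDLUUULUU (positions: [(0, 0), (-1, 0), (-1, -1), (-2, -1), (-2, 0), (-2, 1), (-2, 2), (-3, 2), (-3, 3), (-3, 4)])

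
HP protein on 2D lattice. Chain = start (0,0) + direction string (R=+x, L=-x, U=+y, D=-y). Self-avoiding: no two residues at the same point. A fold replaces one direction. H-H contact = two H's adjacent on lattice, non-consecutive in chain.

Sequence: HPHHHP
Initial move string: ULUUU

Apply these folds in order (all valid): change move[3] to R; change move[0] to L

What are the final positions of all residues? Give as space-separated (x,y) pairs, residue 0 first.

Answer: (0,0) (-1,0) (-2,0) (-2,1) (-1,1) (-1,2)

Derivation:
Initial moves: ULUUU
Fold: move[3]->R => ULURU (positions: [(0, 0), (0, 1), (-1, 1), (-1, 2), (0, 2), (0, 3)])
Fold: move[0]->L => LLURU (positions: [(0, 0), (-1, 0), (-2, 0), (-2, 1), (-1, 1), (-1, 2)])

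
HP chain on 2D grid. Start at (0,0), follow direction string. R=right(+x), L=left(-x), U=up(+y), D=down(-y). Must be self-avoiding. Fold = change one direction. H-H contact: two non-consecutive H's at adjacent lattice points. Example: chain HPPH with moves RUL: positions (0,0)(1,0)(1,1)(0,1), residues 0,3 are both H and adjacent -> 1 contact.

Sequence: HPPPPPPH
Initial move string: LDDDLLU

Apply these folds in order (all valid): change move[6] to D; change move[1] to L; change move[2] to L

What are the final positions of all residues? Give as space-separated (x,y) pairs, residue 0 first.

Answer: (0,0) (-1,0) (-2,0) (-3,0) (-3,-1) (-4,-1) (-5,-1) (-5,-2)

Derivation:
Initial moves: LDDDLLU
Fold: move[6]->D => LDDDLLD (positions: [(0, 0), (-1, 0), (-1, -1), (-1, -2), (-1, -3), (-2, -3), (-3, -3), (-3, -4)])
Fold: move[1]->L => LLDDLLD (positions: [(0, 0), (-1, 0), (-2, 0), (-2, -1), (-2, -2), (-3, -2), (-4, -2), (-4, -3)])
Fold: move[2]->L => LLLDLLD (positions: [(0, 0), (-1, 0), (-2, 0), (-3, 0), (-3, -1), (-4, -1), (-5, -1), (-5, -2)])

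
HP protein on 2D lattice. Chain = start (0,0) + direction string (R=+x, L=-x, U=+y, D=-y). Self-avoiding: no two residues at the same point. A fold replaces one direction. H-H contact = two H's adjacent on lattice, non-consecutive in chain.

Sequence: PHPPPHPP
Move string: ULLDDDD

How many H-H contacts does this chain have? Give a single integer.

Answer: 0

Derivation:
Positions: [(0, 0), (0, 1), (-1, 1), (-2, 1), (-2, 0), (-2, -1), (-2, -2), (-2, -3)]
No H-H contacts found.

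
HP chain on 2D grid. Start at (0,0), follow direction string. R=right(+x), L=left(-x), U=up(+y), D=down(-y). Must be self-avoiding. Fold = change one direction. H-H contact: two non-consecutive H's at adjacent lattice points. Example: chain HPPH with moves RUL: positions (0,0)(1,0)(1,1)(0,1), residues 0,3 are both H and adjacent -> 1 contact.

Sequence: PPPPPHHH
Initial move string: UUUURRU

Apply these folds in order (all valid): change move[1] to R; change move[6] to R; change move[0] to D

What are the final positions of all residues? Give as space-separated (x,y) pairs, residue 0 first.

Initial moves: UUUURRU
Fold: move[1]->R => URUURRU (positions: [(0, 0), (0, 1), (1, 1), (1, 2), (1, 3), (2, 3), (3, 3), (3, 4)])
Fold: move[6]->R => URUURRR (positions: [(0, 0), (0, 1), (1, 1), (1, 2), (1, 3), (2, 3), (3, 3), (4, 3)])
Fold: move[0]->D => DRUURRR (positions: [(0, 0), (0, -1), (1, -1), (1, 0), (1, 1), (2, 1), (3, 1), (4, 1)])

Answer: (0,0) (0,-1) (1,-1) (1,0) (1,1) (2,1) (3,1) (4,1)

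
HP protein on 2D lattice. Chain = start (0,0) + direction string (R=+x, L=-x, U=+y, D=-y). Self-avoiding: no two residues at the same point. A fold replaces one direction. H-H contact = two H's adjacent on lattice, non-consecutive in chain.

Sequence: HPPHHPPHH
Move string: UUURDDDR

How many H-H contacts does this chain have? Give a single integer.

Answer: 1

Derivation:
Positions: [(0, 0), (0, 1), (0, 2), (0, 3), (1, 3), (1, 2), (1, 1), (1, 0), (2, 0)]
H-H contact: residue 0 @(0,0) - residue 7 @(1, 0)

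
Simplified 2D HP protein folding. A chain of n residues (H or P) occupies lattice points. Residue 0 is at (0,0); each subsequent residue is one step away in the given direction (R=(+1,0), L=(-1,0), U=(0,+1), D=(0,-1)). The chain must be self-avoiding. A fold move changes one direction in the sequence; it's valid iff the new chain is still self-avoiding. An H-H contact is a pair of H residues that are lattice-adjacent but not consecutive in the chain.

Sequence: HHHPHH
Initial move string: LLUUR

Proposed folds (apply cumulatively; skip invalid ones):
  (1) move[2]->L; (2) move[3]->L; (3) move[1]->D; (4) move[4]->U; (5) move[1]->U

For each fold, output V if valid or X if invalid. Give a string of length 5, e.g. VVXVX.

Initial: LLUUR -> [(0, 0), (-1, 0), (-2, 0), (-2, 1), (-2, 2), (-1, 2)]
Fold 1: move[2]->L => LLLUR VALID
Fold 2: move[3]->L => LLLLR INVALID (collision), skipped
Fold 3: move[1]->D => LDLUR INVALID (collision), skipped
Fold 4: move[4]->U => LLLUU VALID
Fold 5: move[1]->U => LULUU VALID

Answer: VXXVV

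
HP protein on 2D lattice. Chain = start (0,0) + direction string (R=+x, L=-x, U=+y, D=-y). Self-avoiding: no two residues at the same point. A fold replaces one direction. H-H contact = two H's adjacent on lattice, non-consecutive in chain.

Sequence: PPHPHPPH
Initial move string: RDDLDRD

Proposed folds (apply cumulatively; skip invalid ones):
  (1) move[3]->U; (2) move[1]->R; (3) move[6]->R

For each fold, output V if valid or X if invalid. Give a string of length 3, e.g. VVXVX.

Answer: XVV

Derivation:
Initial: RDDLDRD -> [(0, 0), (1, 0), (1, -1), (1, -2), (0, -2), (0, -3), (1, -3), (1, -4)]
Fold 1: move[3]->U => RDDUDRD INVALID (collision), skipped
Fold 2: move[1]->R => RRDLDRD VALID
Fold 3: move[6]->R => RRDLDRR VALID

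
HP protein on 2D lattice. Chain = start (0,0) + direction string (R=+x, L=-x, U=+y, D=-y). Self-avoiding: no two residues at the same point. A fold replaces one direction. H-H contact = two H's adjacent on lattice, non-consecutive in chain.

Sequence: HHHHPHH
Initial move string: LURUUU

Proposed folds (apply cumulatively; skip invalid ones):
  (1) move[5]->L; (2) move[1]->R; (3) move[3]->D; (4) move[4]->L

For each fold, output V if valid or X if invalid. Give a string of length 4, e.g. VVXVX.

Initial: LURUUU -> [(0, 0), (-1, 0), (-1, 1), (0, 1), (0, 2), (0, 3), (0, 4)]
Fold 1: move[5]->L => LURUUL VALID
Fold 2: move[1]->R => LRRUUL INVALID (collision), skipped
Fold 3: move[3]->D => LURDUL INVALID (collision), skipped
Fold 4: move[4]->L => LURULL VALID

Answer: VXXV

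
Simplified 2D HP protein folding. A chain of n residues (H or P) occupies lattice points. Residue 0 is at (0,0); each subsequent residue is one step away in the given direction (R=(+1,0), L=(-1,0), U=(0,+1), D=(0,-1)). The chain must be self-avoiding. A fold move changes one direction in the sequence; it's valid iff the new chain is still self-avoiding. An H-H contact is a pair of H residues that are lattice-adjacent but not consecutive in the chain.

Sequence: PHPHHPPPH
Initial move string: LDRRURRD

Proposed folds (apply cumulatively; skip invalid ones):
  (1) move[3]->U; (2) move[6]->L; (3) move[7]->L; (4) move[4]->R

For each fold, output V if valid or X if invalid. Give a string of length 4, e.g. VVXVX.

Initial: LDRRURRD -> [(0, 0), (-1, 0), (-1, -1), (0, -1), (1, -1), (1, 0), (2, 0), (3, 0), (3, -1)]
Fold 1: move[3]->U => LDRUURRD INVALID (collision), skipped
Fold 2: move[6]->L => LDRRURLD INVALID (collision), skipped
Fold 3: move[7]->L => LDRRURRL INVALID (collision), skipped
Fold 4: move[4]->R => LDRRRRRD VALID

Answer: XXXV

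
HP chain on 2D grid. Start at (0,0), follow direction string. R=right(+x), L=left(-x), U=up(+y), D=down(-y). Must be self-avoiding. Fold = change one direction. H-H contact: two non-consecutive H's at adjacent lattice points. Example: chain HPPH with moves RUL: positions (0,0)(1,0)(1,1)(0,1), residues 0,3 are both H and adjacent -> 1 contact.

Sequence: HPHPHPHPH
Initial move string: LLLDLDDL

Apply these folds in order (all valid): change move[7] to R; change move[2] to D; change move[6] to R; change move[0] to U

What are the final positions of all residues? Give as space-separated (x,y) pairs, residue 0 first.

Answer: (0,0) (0,1) (-1,1) (-1,0) (-1,-1) (-2,-1) (-2,-2) (-1,-2) (0,-2)

Derivation:
Initial moves: LLLDLDDL
Fold: move[7]->R => LLLDLDDR (positions: [(0, 0), (-1, 0), (-2, 0), (-3, 0), (-3, -1), (-4, -1), (-4, -2), (-4, -3), (-3, -3)])
Fold: move[2]->D => LLDDLDDR (positions: [(0, 0), (-1, 0), (-2, 0), (-2, -1), (-2, -2), (-3, -2), (-3, -3), (-3, -4), (-2, -4)])
Fold: move[6]->R => LLDDLDRR (positions: [(0, 0), (-1, 0), (-2, 0), (-2, -1), (-2, -2), (-3, -2), (-3, -3), (-2, -3), (-1, -3)])
Fold: move[0]->U => ULDDLDRR (positions: [(0, 0), (0, 1), (-1, 1), (-1, 0), (-1, -1), (-2, -1), (-2, -2), (-1, -2), (0, -2)])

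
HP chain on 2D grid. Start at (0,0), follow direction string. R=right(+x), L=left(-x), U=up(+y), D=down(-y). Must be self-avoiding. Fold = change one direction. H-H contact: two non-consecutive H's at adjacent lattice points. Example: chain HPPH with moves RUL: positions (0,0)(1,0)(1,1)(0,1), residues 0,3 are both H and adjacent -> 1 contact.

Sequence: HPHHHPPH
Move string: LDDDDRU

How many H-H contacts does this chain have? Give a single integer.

Positions: [(0, 0), (-1, 0), (-1, -1), (-1, -2), (-1, -3), (-1, -4), (0, -4), (0, -3)]
H-H contact: residue 4 @(-1,-3) - residue 7 @(0, -3)

Answer: 1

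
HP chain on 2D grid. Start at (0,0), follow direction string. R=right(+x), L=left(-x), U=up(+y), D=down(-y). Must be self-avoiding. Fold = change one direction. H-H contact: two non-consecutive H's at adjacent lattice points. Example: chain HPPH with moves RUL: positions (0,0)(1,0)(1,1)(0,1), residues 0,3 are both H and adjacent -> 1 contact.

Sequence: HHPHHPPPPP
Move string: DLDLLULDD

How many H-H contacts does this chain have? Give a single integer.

Answer: 0

Derivation:
Positions: [(0, 0), (0, -1), (-1, -1), (-1, -2), (-2, -2), (-3, -2), (-3, -1), (-4, -1), (-4, -2), (-4, -3)]
No H-H contacts found.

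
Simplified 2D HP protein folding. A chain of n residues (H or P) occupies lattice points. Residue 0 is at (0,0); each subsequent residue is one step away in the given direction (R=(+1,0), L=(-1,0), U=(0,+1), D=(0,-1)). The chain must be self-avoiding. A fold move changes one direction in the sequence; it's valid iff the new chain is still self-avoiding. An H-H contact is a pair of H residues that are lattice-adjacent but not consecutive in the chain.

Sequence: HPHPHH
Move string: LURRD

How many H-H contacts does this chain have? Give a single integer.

Positions: [(0, 0), (-1, 0), (-1, 1), (0, 1), (1, 1), (1, 0)]
H-H contact: residue 0 @(0,0) - residue 5 @(1, 0)

Answer: 1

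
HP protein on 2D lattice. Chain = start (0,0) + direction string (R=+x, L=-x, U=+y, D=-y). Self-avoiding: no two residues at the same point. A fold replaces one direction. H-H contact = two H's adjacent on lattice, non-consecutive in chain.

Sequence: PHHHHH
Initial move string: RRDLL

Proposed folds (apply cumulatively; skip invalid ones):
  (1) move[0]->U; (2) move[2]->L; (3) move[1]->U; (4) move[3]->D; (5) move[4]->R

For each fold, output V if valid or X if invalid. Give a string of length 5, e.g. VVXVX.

Initial: RRDLL -> [(0, 0), (1, 0), (2, 0), (2, -1), (1, -1), (0, -1)]
Fold 1: move[0]->U => URDLL INVALID (collision), skipped
Fold 2: move[2]->L => RRLLL INVALID (collision), skipped
Fold 3: move[1]->U => RUDLL INVALID (collision), skipped
Fold 4: move[3]->D => RRDDL VALID
Fold 5: move[4]->R => RRDDR VALID

Answer: XXXVV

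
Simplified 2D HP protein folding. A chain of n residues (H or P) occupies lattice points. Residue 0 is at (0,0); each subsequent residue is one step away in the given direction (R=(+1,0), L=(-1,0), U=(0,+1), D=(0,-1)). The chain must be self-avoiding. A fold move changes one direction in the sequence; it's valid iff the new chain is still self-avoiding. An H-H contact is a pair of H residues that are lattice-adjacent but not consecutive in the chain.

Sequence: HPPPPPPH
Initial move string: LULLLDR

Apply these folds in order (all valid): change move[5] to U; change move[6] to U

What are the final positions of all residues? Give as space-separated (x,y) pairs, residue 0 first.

Answer: (0,0) (-1,0) (-1,1) (-2,1) (-3,1) (-4,1) (-4,2) (-4,3)

Derivation:
Initial moves: LULLLDR
Fold: move[5]->U => LULLLUR (positions: [(0, 0), (-1, 0), (-1, 1), (-2, 1), (-3, 1), (-4, 1), (-4, 2), (-3, 2)])
Fold: move[6]->U => LULLLUU (positions: [(0, 0), (-1, 0), (-1, 1), (-2, 1), (-3, 1), (-4, 1), (-4, 2), (-4, 3)])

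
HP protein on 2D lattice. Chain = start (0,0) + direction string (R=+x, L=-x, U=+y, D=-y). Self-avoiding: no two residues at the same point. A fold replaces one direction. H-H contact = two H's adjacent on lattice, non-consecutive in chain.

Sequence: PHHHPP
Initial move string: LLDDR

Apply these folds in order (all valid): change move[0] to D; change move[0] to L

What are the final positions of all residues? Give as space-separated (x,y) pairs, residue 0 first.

Answer: (0,0) (-1,0) (-2,0) (-2,-1) (-2,-2) (-1,-2)

Derivation:
Initial moves: LLDDR
Fold: move[0]->D => DLDDR (positions: [(0, 0), (0, -1), (-1, -1), (-1, -2), (-1, -3), (0, -3)])
Fold: move[0]->L => LLDDR (positions: [(0, 0), (-1, 0), (-2, 0), (-2, -1), (-2, -2), (-1, -2)])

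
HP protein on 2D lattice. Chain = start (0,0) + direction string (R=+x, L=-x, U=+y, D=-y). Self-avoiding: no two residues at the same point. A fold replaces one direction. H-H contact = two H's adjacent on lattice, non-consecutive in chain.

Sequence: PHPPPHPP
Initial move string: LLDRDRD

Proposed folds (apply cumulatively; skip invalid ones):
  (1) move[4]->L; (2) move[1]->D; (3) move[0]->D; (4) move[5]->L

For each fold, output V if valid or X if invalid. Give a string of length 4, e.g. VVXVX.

Initial: LLDRDRD -> [(0, 0), (-1, 0), (-2, 0), (-2, -1), (-1, -1), (-1, -2), (0, -2), (0, -3)]
Fold 1: move[4]->L => LLDRLRD INVALID (collision), skipped
Fold 2: move[1]->D => LDDRDRD VALID
Fold 3: move[0]->D => DDDRDRD VALID
Fold 4: move[5]->L => DDDRDLD VALID

Answer: XVVV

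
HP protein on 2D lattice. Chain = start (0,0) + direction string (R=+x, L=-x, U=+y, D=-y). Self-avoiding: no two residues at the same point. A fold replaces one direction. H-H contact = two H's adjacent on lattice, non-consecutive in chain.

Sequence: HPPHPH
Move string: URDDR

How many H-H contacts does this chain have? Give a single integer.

Answer: 1

Derivation:
Positions: [(0, 0), (0, 1), (1, 1), (1, 0), (1, -1), (2, -1)]
H-H contact: residue 0 @(0,0) - residue 3 @(1, 0)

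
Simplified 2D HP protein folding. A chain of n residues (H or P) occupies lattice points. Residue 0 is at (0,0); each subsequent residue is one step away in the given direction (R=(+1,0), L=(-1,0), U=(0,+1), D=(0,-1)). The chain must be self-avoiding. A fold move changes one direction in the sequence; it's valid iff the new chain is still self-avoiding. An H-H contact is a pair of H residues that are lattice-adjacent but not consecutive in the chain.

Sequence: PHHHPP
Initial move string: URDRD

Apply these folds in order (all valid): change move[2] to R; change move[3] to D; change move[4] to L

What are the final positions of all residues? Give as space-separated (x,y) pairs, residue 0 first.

Answer: (0,0) (0,1) (1,1) (2,1) (2,0) (1,0)

Derivation:
Initial moves: URDRD
Fold: move[2]->R => URRRD (positions: [(0, 0), (0, 1), (1, 1), (2, 1), (3, 1), (3, 0)])
Fold: move[3]->D => URRDD (positions: [(0, 0), (0, 1), (1, 1), (2, 1), (2, 0), (2, -1)])
Fold: move[4]->L => URRDL (positions: [(0, 0), (0, 1), (1, 1), (2, 1), (2, 0), (1, 0)])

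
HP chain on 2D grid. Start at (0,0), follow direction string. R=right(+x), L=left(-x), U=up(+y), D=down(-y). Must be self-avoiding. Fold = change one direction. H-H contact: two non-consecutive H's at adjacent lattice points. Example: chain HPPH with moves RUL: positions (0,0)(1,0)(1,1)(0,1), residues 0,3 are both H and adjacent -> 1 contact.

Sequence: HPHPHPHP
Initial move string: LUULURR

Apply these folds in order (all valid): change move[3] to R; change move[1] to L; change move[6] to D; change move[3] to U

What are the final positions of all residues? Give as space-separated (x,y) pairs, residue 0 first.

Initial moves: LUULURR
Fold: move[3]->R => LUURURR (positions: [(0, 0), (-1, 0), (-1, 1), (-1, 2), (0, 2), (0, 3), (1, 3), (2, 3)])
Fold: move[1]->L => LLURURR (positions: [(0, 0), (-1, 0), (-2, 0), (-2, 1), (-1, 1), (-1, 2), (0, 2), (1, 2)])
Fold: move[6]->D => LLURURD (positions: [(0, 0), (-1, 0), (-2, 0), (-2, 1), (-1, 1), (-1, 2), (0, 2), (0, 1)])
Fold: move[3]->U => LLUUURD (positions: [(0, 0), (-1, 0), (-2, 0), (-2, 1), (-2, 2), (-2, 3), (-1, 3), (-1, 2)])

Answer: (0,0) (-1,0) (-2,0) (-2,1) (-2,2) (-2,3) (-1,3) (-1,2)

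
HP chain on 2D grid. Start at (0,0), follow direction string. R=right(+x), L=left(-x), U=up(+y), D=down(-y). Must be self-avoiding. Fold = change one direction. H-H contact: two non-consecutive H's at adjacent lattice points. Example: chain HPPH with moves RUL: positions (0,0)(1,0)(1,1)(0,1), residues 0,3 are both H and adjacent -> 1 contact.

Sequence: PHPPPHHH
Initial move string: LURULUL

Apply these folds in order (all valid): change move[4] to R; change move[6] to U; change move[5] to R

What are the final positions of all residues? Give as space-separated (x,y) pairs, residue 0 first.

Answer: (0,0) (-1,0) (-1,1) (0,1) (0,2) (1,2) (2,2) (2,3)

Derivation:
Initial moves: LURULUL
Fold: move[4]->R => LURURUL (positions: [(0, 0), (-1, 0), (-1, 1), (0, 1), (0, 2), (1, 2), (1, 3), (0, 3)])
Fold: move[6]->U => LURURUU (positions: [(0, 0), (-1, 0), (-1, 1), (0, 1), (0, 2), (1, 2), (1, 3), (1, 4)])
Fold: move[5]->R => LURURRU (positions: [(0, 0), (-1, 0), (-1, 1), (0, 1), (0, 2), (1, 2), (2, 2), (2, 3)])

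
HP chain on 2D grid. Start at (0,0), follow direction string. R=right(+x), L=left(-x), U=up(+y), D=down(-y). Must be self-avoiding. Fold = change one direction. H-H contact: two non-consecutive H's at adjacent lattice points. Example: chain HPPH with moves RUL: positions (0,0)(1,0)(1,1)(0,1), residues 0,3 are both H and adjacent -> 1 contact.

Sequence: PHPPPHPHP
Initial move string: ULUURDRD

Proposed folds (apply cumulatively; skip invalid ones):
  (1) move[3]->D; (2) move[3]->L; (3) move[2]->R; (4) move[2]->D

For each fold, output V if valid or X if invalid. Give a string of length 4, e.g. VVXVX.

Initial: ULUURDRD -> [(0, 0), (0, 1), (-1, 1), (-1, 2), (-1, 3), (0, 3), (0, 2), (1, 2), (1, 1)]
Fold 1: move[3]->D => ULUDRDRD INVALID (collision), skipped
Fold 2: move[3]->L => ULULRDRD INVALID (collision), skipped
Fold 3: move[2]->R => ULRURDRD INVALID (collision), skipped
Fold 4: move[2]->D => ULDURDRD INVALID (collision), skipped

Answer: XXXX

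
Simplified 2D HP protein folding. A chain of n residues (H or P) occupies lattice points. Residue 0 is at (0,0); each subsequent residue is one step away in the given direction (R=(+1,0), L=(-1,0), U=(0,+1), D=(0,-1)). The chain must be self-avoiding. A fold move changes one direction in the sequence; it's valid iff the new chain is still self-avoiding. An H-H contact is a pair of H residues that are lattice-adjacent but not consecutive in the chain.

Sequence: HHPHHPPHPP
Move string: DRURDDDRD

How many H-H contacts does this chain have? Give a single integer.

Answer: 1

Derivation:
Positions: [(0, 0), (0, -1), (1, -1), (1, 0), (2, 0), (2, -1), (2, -2), (2, -3), (3, -3), (3, -4)]
H-H contact: residue 0 @(0,0) - residue 3 @(1, 0)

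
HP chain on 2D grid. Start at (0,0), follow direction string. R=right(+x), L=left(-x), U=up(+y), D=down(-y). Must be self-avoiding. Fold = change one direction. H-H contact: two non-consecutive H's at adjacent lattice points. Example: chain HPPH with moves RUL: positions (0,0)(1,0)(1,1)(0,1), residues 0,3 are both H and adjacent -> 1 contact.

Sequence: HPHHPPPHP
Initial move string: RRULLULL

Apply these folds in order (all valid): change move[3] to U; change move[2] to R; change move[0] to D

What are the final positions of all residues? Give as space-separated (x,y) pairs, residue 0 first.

Answer: (0,0) (0,-1) (1,-1) (2,-1) (2,0) (1,0) (1,1) (0,1) (-1,1)

Derivation:
Initial moves: RRULLULL
Fold: move[3]->U => RRUULULL (positions: [(0, 0), (1, 0), (2, 0), (2, 1), (2, 2), (1, 2), (1, 3), (0, 3), (-1, 3)])
Fold: move[2]->R => RRRULULL (positions: [(0, 0), (1, 0), (2, 0), (3, 0), (3, 1), (2, 1), (2, 2), (1, 2), (0, 2)])
Fold: move[0]->D => DRRULULL (positions: [(0, 0), (0, -1), (1, -1), (2, -1), (2, 0), (1, 0), (1, 1), (0, 1), (-1, 1)])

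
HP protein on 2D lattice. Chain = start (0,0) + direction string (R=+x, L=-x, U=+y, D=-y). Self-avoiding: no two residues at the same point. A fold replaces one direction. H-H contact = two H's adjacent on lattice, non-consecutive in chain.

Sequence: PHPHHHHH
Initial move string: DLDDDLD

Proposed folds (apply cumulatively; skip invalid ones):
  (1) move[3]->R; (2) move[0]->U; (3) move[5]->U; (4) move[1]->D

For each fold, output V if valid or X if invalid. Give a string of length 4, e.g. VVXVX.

Initial: DLDDDLD -> [(0, 0), (0, -1), (-1, -1), (-1, -2), (-1, -3), (-1, -4), (-2, -4), (-2, -5)]
Fold 1: move[3]->R => DLDRDLD VALID
Fold 2: move[0]->U => ULDRDLD INVALID (collision), skipped
Fold 3: move[5]->U => DLDRDUD INVALID (collision), skipped
Fold 4: move[1]->D => DDDRDLD VALID

Answer: VXXV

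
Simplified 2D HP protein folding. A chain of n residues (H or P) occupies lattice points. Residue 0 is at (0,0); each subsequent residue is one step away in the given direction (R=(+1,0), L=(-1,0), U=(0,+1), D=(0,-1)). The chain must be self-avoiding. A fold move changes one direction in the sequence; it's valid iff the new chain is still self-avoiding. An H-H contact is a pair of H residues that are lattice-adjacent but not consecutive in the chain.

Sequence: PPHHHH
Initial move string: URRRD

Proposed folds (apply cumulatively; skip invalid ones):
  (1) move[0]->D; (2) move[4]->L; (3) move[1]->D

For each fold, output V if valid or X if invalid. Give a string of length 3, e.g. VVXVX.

Initial: URRRD -> [(0, 0), (0, 1), (1, 1), (2, 1), (3, 1), (3, 0)]
Fold 1: move[0]->D => DRRRD VALID
Fold 2: move[4]->L => DRRRL INVALID (collision), skipped
Fold 3: move[1]->D => DDRRD VALID

Answer: VXV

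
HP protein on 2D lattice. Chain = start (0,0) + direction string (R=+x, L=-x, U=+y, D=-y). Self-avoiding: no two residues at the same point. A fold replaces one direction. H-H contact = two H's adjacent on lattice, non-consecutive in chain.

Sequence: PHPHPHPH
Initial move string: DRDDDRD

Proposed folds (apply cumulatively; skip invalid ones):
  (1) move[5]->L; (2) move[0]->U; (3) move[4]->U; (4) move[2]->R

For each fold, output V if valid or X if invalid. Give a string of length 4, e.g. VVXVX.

Answer: VVXV

Derivation:
Initial: DRDDDRD -> [(0, 0), (0, -1), (1, -1), (1, -2), (1, -3), (1, -4), (2, -4), (2, -5)]
Fold 1: move[5]->L => DRDDDLD VALID
Fold 2: move[0]->U => URDDDLD VALID
Fold 3: move[4]->U => URDDULD INVALID (collision), skipped
Fold 4: move[2]->R => URRDDLD VALID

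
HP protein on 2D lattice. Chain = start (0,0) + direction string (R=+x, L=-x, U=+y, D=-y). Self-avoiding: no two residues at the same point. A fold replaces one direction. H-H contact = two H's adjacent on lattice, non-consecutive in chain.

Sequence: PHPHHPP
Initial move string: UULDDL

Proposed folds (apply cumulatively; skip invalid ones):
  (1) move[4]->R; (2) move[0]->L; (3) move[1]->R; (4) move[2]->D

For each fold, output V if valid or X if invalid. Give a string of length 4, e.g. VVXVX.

Answer: XVXX

Derivation:
Initial: UULDDL -> [(0, 0), (0, 1), (0, 2), (-1, 2), (-1, 1), (-1, 0), (-2, 0)]
Fold 1: move[4]->R => UULDRL INVALID (collision), skipped
Fold 2: move[0]->L => LULDDL VALID
Fold 3: move[1]->R => LRLDDL INVALID (collision), skipped
Fold 4: move[2]->D => LUDDDL INVALID (collision), skipped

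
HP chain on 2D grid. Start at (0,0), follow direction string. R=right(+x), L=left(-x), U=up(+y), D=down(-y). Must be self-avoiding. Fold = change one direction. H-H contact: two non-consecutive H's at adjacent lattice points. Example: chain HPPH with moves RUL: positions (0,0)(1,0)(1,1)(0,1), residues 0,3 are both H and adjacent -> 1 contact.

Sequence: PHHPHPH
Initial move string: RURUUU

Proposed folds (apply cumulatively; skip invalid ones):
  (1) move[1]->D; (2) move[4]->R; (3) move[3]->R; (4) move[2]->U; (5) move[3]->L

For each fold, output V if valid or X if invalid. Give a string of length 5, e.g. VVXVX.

Initial: RURUUU -> [(0, 0), (1, 0), (1, 1), (2, 1), (2, 2), (2, 3), (2, 4)]
Fold 1: move[1]->D => RDRUUU VALID
Fold 2: move[4]->R => RDRURU VALID
Fold 3: move[3]->R => RDRRRU VALID
Fold 4: move[2]->U => RDURRU INVALID (collision), skipped
Fold 5: move[3]->L => RDRLRU INVALID (collision), skipped

Answer: VVVXX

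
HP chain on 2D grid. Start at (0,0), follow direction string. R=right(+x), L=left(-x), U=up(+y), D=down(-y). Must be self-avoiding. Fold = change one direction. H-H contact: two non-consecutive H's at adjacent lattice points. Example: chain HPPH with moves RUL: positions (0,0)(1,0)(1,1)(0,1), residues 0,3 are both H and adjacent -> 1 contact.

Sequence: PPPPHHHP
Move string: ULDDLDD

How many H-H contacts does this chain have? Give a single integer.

Answer: 0

Derivation:
Positions: [(0, 0), (0, 1), (-1, 1), (-1, 0), (-1, -1), (-2, -1), (-2, -2), (-2, -3)]
No H-H contacts found.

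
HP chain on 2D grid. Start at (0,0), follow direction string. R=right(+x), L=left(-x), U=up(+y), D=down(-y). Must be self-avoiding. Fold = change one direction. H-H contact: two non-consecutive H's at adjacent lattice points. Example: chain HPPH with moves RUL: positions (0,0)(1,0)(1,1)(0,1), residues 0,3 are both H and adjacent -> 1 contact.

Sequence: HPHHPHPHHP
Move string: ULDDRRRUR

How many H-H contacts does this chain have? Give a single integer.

Answer: 2

Derivation:
Positions: [(0, 0), (0, 1), (-1, 1), (-1, 0), (-1, -1), (0, -1), (1, -1), (2, -1), (2, 0), (3, 0)]
H-H contact: residue 0 @(0,0) - residue 3 @(-1, 0)
H-H contact: residue 0 @(0,0) - residue 5 @(0, -1)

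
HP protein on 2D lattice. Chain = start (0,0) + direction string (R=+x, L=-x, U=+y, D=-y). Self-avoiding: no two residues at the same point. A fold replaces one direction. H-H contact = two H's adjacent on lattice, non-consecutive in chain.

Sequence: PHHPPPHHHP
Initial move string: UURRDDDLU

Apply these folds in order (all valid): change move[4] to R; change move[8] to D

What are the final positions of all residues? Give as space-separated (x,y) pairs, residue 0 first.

Answer: (0,0) (0,1) (0,2) (1,2) (2,2) (3,2) (3,1) (3,0) (2,0) (2,-1)

Derivation:
Initial moves: UURRDDDLU
Fold: move[4]->R => UURRRDDLU (positions: [(0, 0), (0, 1), (0, 2), (1, 2), (2, 2), (3, 2), (3, 1), (3, 0), (2, 0), (2, 1)])
Fold: move[8]->D => UURRRDDLD (positions: [(0, 0), (0, 1), (0, 2), (1, 2), (2, 2), (3, 2), (3, 1), (3, 0), (2, 0), (2, -1)])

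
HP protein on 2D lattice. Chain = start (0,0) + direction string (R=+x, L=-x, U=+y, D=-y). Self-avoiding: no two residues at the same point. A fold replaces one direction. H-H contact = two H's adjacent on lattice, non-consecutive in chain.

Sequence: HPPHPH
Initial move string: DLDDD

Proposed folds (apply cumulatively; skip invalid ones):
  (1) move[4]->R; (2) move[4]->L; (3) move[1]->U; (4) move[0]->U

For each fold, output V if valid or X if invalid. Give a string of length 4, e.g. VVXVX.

Initial: DLDDD -> [(0, 0), (0, -1), (-1, -1), (-1, -2), (-1, -3), (-1, -4)]
Fold 1: move[4]->R => DLDDR VALID
Fold 2: move[4]->L => DLDDL VALID
Fold 3: move[1]->U => DUDDL INVALID (collision), skipped
Fold 4: move[0]->U => ULDDL VALID

Answer: VVXV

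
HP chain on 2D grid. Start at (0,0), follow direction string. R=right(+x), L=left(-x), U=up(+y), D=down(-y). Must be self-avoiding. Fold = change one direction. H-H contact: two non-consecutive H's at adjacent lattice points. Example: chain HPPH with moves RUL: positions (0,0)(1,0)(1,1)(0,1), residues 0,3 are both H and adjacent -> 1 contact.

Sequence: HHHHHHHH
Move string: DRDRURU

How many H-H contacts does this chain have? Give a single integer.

Positions: [(0, 0), (0, -1), (1, -1), (1, -2), (2, -2), (2, -1), (3, -1), (3, 0)]
H-H contact: residue 2 @(1,-1) - residue 5 @(2, -1)

Answer: 1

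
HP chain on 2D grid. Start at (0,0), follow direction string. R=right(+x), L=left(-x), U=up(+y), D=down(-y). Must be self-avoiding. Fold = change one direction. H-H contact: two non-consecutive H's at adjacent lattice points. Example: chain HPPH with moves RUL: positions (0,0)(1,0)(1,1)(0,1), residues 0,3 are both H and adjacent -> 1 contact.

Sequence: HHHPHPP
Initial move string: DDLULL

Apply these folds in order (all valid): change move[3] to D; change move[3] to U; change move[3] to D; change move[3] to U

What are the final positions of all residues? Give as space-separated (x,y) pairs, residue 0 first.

Answer: (0,0) (0,-1) (0,-2) (-1,-2) (-1,-1) (-2,-1) (-3,-1)

Derivation:
Initial moves: DDLULL
Fold: move[3]->D => DDLDLL (positions: [(0, 0), (0, -1), (0, -2), (-1, -2), (-1, -3), (-2, -3), (-3, -3)])
Fold: move[3]->U => DDLULL (positions: [(0, 0), (0, -1), (0, -2), (-1, -2), (-1, -1), (-2, -1), (-3, -1)])
Fold: move[3]->D => DDLDLL (positions: [(0, 0), (0, -1), (0, -2), (-1, -2), (-1, -3), (-2, -3), (-3, -3)])
Fold: move[3]->U => DDLULL (positions: [(0, 0), (0, -1), (0, -2), (-1, -2), (-1, -1), (-2, -1), (-3, -1)])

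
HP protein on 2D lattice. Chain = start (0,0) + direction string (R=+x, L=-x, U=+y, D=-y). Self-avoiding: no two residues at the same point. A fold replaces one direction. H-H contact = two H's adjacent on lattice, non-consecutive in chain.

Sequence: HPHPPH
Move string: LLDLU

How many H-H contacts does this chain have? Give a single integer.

Positions: [(0, 0), (-1, 0), (-2, 0), (-2, -1), (-3, -1), (-3, 0)]
H-H contact: residue 2 @(-2,0) - residue 5 @(-3, 0)

Answer: 1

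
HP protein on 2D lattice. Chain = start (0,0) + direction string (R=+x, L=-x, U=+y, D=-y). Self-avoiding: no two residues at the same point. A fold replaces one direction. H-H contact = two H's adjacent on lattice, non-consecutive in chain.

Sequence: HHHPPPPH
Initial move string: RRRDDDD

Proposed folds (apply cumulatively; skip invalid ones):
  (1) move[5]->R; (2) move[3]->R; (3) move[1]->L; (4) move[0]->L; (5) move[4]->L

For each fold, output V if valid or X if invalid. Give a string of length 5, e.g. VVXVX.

Answer: VVXXX

Derivation:
Initial: RRRDDDD -> [(0, 0), (1, 0), (2, 0), (3, 0), (3, -1), (3, -2), (3, -3), (3, -4)]
Fold 1: move[5]->R => RRRDDRD VALID
Fold 2: move[3]->R => RRRRDRD VALID
Fold 3: move[1]->L => RLRRDRD INVALID (collision), skipped
Fold 4: move[0]->L => LRRRDRD INVALID (collision), skipped
Fold 5: move[4]->L => RRRRLRD INVALID (collision), skipped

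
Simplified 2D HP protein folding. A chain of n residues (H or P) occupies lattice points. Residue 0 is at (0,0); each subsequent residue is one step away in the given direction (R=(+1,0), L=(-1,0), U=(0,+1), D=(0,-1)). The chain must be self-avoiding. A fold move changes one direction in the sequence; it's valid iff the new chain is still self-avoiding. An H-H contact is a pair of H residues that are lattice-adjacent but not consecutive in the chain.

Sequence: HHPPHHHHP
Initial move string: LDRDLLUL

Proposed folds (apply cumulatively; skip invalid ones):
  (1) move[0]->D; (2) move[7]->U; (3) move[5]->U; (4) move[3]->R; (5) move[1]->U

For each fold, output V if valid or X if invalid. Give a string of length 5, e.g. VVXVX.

Initial: LDRDLLUL -> [(0, 0), (-1, 0), (-1, -1), (0, -1), (0, -2), (-1, -2), (-2, -2), (-2, -1), (-3, -1)]
Fold 1: move[0]->D => DDRDLLUL VALID
Fold 2: move[7]->U => DDRDLLUU VALID
Fold 3: move[5]->U => DDRDLUUU INVALID (collision), skipped
Fold 4: move[3]->R => DDRRLLUU INVALID (collision), skipped
Fold 5: move[1]->U => DURDLLUU INVALID (collision), skipped

Answer: VVXXX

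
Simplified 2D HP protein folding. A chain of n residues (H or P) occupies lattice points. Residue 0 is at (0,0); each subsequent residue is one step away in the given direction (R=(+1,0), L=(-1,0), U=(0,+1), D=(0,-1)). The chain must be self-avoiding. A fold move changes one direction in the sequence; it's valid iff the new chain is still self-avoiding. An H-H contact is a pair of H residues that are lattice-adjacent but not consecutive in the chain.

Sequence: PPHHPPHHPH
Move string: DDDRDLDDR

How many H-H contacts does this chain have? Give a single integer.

Answer: 1

Derivation:
Positions: [(0, 0), (0, -1), (0, -2), (0, -3), (1, -3), (1, -4), (0, -4), (0, -5), (0, -6), (1, -6)]
H-H contact: residue 3 @(0,-3) - residue 6 @(0, -4)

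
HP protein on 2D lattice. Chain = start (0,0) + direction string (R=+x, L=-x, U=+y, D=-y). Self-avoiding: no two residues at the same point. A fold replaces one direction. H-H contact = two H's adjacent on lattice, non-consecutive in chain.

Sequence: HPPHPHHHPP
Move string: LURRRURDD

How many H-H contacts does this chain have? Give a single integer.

Positions: [(0, 0), (-1, 0), (-1, 1), (0, 1), (1, 1), (2, 1), (2, 2), (3, 2), (3, 1), (3, 0)]
H-H contact: residue 0 @(0,0) - residue 3 @(0, 1)

Answer: 1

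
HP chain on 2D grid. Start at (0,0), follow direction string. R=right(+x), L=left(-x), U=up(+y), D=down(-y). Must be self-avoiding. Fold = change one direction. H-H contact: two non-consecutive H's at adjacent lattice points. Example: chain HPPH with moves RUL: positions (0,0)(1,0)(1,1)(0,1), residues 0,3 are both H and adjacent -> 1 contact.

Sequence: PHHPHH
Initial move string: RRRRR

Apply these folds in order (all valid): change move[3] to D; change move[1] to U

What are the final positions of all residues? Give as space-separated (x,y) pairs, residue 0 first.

Initial moves: RRRRR
Fold: move[3]->D => RRRDR (positions: [(0, 0), (1, 0), (2, 0), (3, 0), (3, -1), (4, -1)])
Fold: move[1]->U => RURDR (positions: [(0, 0), (1, 0), (1, 1), (2, 1), (2, 0), (3, 0)])

Answer: (0,0) (1,0) (1,1) (2,1) (2,0) (3,0)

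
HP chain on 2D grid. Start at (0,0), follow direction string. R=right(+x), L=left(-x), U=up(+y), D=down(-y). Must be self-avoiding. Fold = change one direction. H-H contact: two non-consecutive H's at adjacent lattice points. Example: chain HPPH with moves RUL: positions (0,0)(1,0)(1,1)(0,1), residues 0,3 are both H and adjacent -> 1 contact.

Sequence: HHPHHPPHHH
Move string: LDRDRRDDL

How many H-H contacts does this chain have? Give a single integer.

Positions: [(0, 0), (-1, 0), (-1, -1), (0, -1), (0, -2), (1, -2), (2, -2), (2, -3), (2, -4), (1, -4)]
H-H contact: residue 0 @(0,0) - residue 3 @(0, -1)

Answer: 1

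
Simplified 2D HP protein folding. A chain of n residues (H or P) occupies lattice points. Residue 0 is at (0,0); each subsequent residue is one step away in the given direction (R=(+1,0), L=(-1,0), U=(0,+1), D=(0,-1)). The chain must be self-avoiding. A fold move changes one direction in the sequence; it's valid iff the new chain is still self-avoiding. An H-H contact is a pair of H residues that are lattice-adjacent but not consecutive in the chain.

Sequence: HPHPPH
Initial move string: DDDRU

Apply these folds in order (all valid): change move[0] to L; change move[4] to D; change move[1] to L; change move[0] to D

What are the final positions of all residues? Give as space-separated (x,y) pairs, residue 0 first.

Initial moves: DDDRU
Fold: move[0]->L => LDDRU (positions: [(0, 0), (-1, 0), (-1, -1), (-1, -2), (0, -2), (0, -1)])
Fold: move[4]->D => LDDRD (positions: [(0, 0), (-1, 0), (-1, -1), (-1, -2), (0, -2), (0, -3)])
Fold: move[1]->L => LLDRD (positions: [(0, 0), (-1, 0), (-2, 0), (-2, -1), (-1, -1), (-1, -2)])
Fold: move[0]->D => DLDRD (positions: [(0, 0), (0, -1), (-1, -1), (-1, -2), (0, -2), (0, -3)])

Answer: (0,0) (0,-1) (-1,-1) (-1,-2) (0,-2) (0,-3)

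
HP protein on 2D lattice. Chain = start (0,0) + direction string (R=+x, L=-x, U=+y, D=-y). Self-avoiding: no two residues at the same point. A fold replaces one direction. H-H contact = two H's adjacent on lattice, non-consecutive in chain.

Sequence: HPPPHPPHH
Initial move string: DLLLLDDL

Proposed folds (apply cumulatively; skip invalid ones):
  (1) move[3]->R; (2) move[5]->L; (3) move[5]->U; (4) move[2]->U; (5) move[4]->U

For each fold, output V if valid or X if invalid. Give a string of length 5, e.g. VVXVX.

Answer: XVXVV

Derivation:
Initial: DLLLLDDL -> [(0, 0), (0, -1), (-1, -1), (-2, -1), (-3, -1), (-4, -1), (-4, -2), (-4, -3), (-5, -3)]
Fold 1: move[3]->R => DLLRLDDL INVALID (collision), skipped
Fold 2: move[5]->L => DLLLLLDL VALID
Fold 3: move[5]->U => DLLLLUDL INVALID (collision), skipped
Fold 4: move[2]->U => DLULLLDL VALID
Fold 5: move[4]->U => DLULULDL VALID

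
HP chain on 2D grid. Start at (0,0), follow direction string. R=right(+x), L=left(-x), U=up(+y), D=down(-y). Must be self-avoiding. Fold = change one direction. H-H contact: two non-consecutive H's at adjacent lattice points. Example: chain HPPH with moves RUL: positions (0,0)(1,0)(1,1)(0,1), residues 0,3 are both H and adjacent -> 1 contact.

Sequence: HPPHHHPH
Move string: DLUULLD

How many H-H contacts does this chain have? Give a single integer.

Positions: [(0, 0), (0, -1), (-1, -1), (-1, 0), (-1, 1), (-2, 1), (-3, 1), (-3, 0)]
H-H contact: residue 0 @(0,0) - residue 3 @(-1, 0)

Answer: 1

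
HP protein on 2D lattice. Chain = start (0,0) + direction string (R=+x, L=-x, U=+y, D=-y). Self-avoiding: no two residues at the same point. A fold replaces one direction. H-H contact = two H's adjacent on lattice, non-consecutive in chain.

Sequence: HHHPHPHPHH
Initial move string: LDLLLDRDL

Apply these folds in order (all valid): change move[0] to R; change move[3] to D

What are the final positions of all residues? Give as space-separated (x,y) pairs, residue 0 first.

Initial moves: LDLLLDRDL
Fold: move[0]->R => RDLLLDRDL (positions: [(0, 0), (1, 0), (1, -1), (0, -1), (-1, -1), (-2, -1), (-2, -2), (-1, -2), (-1, -3), (-2, -3)])
Fold: move[3]->D => RDLDLDRDL (positions: [(0, 0), (1, 0), (1, -1), (0, -1), (0, -2), (-1, -2), (-1, -3), (0, -3), (0, -4), (-1, -4)])

Answer: (0,0) (1,0) (1,-1) (0,-1) (0,-2) (-1,-2) (-1,-3) (0,-3) (0,-4) (-1,-4)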